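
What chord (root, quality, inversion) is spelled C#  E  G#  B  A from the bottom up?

A major ninth, first inversion

The distinct note names are C#, E, G#, B, A. Stacked in thirds they read A–C#–E–G#–B, which is a major ninth chord on A.
With the third (C#) in the bass, the chord is in first inversion.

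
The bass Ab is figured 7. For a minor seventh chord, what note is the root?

Ab

The figures 7 mean the root of the chord is in the bass. If Ab is the root of a minor seventh chord, the root is Ab (chord tones Ab–Cb–Eb–Gb).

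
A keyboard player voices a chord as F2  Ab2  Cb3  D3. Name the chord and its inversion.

Reducing to letter names: F, Ab, Cb, D. These stack in thirds as D–F–Ab–Cb — a D diminished seventh chord.
F is the third of D diminished seventh; third in the bass means first inversion (figured bass 6/5).

D diminished seventh, first inversion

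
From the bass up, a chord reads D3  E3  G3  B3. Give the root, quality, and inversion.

E minor seventh, third inversion

The distinct note names are D, E, G, B. Stacked in thirds they read E–G–B–D, which is a minor seventh chord on E.
With the seventh (D) in the bass, the chord is in third inversion (figured bass 4/2).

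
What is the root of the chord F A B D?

F, A, B, D are the tones of a B half-diminished seventh chord (B–D–F–A), making B the root.

B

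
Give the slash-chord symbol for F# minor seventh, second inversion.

F#m7/C#

Second inversion of F# minor seventh has the fifth (C#) in the bass. As a slash chord: F#m7/C#.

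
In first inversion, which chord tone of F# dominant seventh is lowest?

A#

The third of F# dominant seventh (F#–A#–C#–E) is A#; that is the bass in first inversion.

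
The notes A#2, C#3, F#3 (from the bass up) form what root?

F#

Reordering A#, C#, F# into stacked thirds gives F#–A#–C#; the bottom of that stack, F#, is the root.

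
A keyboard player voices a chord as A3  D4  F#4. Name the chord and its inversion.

The pitch classes A, D, F# arrange in thirds as D–F#–A: a D major triad.
With the fifth (A) in the bass, the chord is in second inversion (figured bass 6/4).

D major, second inversion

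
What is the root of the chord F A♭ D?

D

The distinct letter names are F, Ab, D. Arranged as a stack of thirds they read D–F–Ab, so D is the root (a D diminished triad).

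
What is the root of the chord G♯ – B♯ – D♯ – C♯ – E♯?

C#

Reordering G#, B#, D#, C#, E# into stacked thirds gives C#–E#–G#–B#–D#; the bottom of that stack, C#, is the root.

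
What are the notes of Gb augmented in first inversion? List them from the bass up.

Bb, D, Gb

Gb augmented is Gb–Bb–D. First inversion puts the third (Bb) in the bass, with the remaining tones above: Bb, D, Gb.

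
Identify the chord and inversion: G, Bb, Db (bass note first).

The distinct note names are G, Bb, Db. Stacked in thirds they read G–Bb–Db, which is a diminished triad on G.
The lowest note is G, the root of the chord, so this is root position (figured bass 5/3).

G diminished, root position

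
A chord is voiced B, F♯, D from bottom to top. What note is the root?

Reordering B, F#, D into stacked thirds gives B–D–F#; the bottom of that stack, B, is the root.

B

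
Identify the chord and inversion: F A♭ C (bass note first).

The distinct note names are F, Ab, C. Stacked in thirds they read F–Ab–C, which is a minor triad on F.
The lowest note is F, the root of the chord, so this is root position (figured bass 5/3).

F minor, root position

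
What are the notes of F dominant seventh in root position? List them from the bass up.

F dominant seventh is F–A–C–Eb. Root position puts the root (F) in the bass, with the remaining tones above: F, A, C, Eb.

F, A, C, Eb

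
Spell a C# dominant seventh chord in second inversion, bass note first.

The chord tones are C#–E#–G#–B. With the fifth (G#) lowest for second inversion: G#, B, C#, E#.

G#, B, C#, E#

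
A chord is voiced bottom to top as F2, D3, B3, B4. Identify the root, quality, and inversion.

B diminished, second inversion

The pitch classes F, D, B arrange in thirds as B–D–F: a B diminished triad.
F is the fifth of B diminished; fifth in the bass means second inversion (figured bass 6/4).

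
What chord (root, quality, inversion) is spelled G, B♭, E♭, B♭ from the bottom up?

Eb major, first inversion

Reducing to letter names: G, Bb, Eb. These stack in thirds as Eb–G–Bb — an Eb major triad.
With the third (G) in the bass, the chord is in first inversion (figured bass 6).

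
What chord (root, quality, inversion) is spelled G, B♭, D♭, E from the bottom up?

Reducing to letter names: G, Bb, Db, E. These stack in thirds as E–G–Bb–Db — an E diminished seventh chord.
G is the third of E diminished seventh; third in the bass means first inversion (figured bass 6/5).

E diminished seventh, first inversion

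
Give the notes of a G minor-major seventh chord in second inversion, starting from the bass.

G minor-major seventh is G–Bb–D–F#. Second inversion puts the fifth (D) in the bass, with the remaining tones above: D, F#, G, Bb.

D, F#, G, Bb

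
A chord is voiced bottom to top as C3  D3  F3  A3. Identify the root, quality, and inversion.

The distinct note names are C, D, F, A. Stacked in thirds they read D–F–A–C, which is a minor seventh chord on D.
The lowest note is C, the seventh of the chord, so this is third inversion (figured bass 4/2).

D minor seventh, third inversion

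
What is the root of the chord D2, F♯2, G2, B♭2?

G

D, F#, G, Bb are the tones of a G minor-major seventh chord (G–Bb–D–F#), making G the root.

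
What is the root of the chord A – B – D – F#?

B

A, B, D, F# are the tones of a B minor seventh chord (B–D–F#–A), making B the root.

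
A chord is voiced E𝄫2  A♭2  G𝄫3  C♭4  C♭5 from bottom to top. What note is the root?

Reordering Ebb, Ab, Gbb, Cb into stacked thirds gives Ab–Cb–Ebb–Gbb; the bottom of that stack, Ab, is the root.

Ab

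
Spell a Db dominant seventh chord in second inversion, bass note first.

Ab, Cb, Db, F

Db dominant seventh is Db–F–Ab–Cb. Second inversion puts the fifth (Ab) in the bass, with the remaining tones above: Ab, Cb, Db, F.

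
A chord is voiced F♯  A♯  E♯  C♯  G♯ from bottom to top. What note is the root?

F#

F#, A#, E#, C#, G# are the tones of an F# major ninth chord (F#–A#–C#–E#–G#), making F# the root.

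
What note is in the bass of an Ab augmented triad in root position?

Ab augmented is Ab–C–E. Root position places the root in the bass: Ab.

Ab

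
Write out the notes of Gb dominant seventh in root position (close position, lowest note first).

Gb, Bb, Db, Fb

Spelling Gb dominant seventh: Gb–Bb–Db–Fb. In root position the root is bass, giving Gb, Bb, Db, Fb from the bottom.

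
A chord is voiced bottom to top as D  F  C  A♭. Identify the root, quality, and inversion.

D half-diminished seventh, root position

The pitch classes D, F, C, Ab arrange in thirds as D–F–Ab–C: a D half-diminished seventh chord.
With the root (D) in the bass, the chord is in root position (figured bass 7).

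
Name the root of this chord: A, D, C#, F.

D

A, D, C#, F are the tones of a D minor-major seventh chord (D–F–A–C#), making D the root.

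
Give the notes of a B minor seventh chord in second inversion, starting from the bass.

F#, A, B, D

The chord tones are B–D–F#–A. With the fifth (F#) lowest for second inversion: F#, A, B, D.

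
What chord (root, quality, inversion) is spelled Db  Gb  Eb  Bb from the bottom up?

Eb minor seventh, third inversion

The distinct note names are Db, Gb, Eb, Bb. Stacked in thirds they read Eb–Gb–Bb–Db, which is a minor seventh chord on Eb.
With the seventh (Db) in the bass, the chord is in third inversion (figured bass 4/2).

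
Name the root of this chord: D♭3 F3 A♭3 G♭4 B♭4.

Gb

The distinct letter names are Db, F, Ab, Gb, Bb. Arranged as a stack of thirds they read Gb–Bb–Db–F–Ab, so Gb is the root (a Gb major ninth chord).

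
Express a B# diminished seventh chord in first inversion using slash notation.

First inversion of B# diminished seventh has the third (D#) in the bass. As a slash chord: B#dim7/D#.

B#dim7/D#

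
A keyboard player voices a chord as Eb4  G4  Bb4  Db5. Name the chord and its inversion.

Eb dominant seventh, root position

Reducing to letter names: Eb, G, Bb, Db. These stack in thirds as Eb–G–Bb–Db — an Eb dominant seventh chord.
With the root (Eb) in the bass, the chord is in root position (figured bass 7).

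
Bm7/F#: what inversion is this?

Bm7/F# means B minor seventh with F# in the bass. F# is the fifth of B minor seventh (B–D–F#–A), so this is second inversion.

second inversion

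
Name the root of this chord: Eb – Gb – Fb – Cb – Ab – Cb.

The distinct letter names are Eb, Gb, Fb, Cb, Ab. Arranged as a stack of thirds they read Fb–Ab–Cb–Eb–Gb, so Fb is the root (an Fb major ninth chord).

Fb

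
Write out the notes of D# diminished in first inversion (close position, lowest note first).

D# diminished is D#–F#–A. First inversion puts the third (F#) in the bass, with the remaining tones above: F#, A, D#.

F#, A, D#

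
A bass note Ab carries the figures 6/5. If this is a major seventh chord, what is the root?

Fb

The figures 6/5 mean the third of the chord is in the bass. If Ab is the third of a major seventh chord, the root is Fb (chord tones Fb–Ab–Cb–Eb).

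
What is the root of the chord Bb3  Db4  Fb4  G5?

The distinct letter names are Bb, Db, Fb, G. Arranged as a stack of thirds they read G–Bb–Db–Fb, so G is the root (a G diminished seventh chord).

G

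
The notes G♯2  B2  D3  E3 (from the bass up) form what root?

Reordering G#, B, D, E into stacked thirds gives E–G#–B–D; the bottom of that stack, E, is the root.

E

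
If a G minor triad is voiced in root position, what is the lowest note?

G

In root position the root is lowest. For G minor (G–Bb–D) that is G.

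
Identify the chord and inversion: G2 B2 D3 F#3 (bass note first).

G major seventh, root position

The distinct note names are G, B, D, F#. Stacked in thirds they read G–B–D–F#, which is a major seventh chord on G.
G is the root of G major seventh; root in the bass means root position (figured bass 7).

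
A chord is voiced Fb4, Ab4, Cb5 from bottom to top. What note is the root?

Reordering Fb, Ab, Cb into stacked thirds gives Fb–Ab–Cb; the bottom of that stack, Fb, is the root.

Fb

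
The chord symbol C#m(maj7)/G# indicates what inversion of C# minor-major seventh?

C#m(maj7)/G# means C# minor-major seventh with G# in the bass. G# is the fifth of C# minor-major seventh (C#–E–G#–B#), so this is second inversion.

second inversion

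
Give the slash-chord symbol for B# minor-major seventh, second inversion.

Second inversion of B# minor-major seventh has the fifth (F##) in the bass. As a slash chord: B#m(maj7)/F##.

B#m(maj7)/F##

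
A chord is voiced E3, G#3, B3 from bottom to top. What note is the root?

Reordering E, G#, B into stacked thirds gives E–G#–B; the bottom of that stack, E, is the root.

E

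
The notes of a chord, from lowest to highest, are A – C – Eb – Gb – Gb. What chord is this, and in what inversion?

The distinct note names are A, C, Eb, Gb. Stacked in thirds they read A–C–Eb–Gb, which is a diminished seventh chord on A.
A is the root of A diminished seventh; root in the bass means root position (figured bass 7).

A diminished seventh, root position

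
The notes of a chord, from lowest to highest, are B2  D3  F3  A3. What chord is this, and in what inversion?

The pitch classes B, D, F, A arrange in thirds as B–D–F–A: a B half-diminished seventh chord.
The lowest note is B, the root of the chord, so this is root position (figured bass 7).

B half-diminished seventh, root position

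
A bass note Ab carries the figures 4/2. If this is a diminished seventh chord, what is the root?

B

The figures 4/2 mean the seventh of the chord is in the bass. If Ab is the seventh of a diminished seventh chord, the root is B (chord tones B–D–F–Ab).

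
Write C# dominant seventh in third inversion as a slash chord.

C#7/B

Third inversion of C# dominant seventh has the seventh (B) in the bass. As a slash chord: C#7/B.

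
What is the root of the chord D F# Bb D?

The distinct letter names are D, F#, Bb. Arranged as a stack of thirds they read Bb–D–F#, so Bb is the root (a Bb augmented triad).

Bb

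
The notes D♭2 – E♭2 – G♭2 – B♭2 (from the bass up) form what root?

Eb

Db, Eb, Gb, Bb are the tones of an Eb minor seventh chord (Eb–Gb–Bb–Db), making Eb the root.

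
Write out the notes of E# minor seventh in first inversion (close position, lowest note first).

G#, B#, D#, E#

The chord tones are E#–G#–B#–D#. With the third (G#) lowest for first inversion: G#, B#, D#, E#.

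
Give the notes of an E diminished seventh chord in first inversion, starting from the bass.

Spelling E diminished seventh: E–G–Bb–Db. In first inversion the third is bass, giving G, Bb, Db, E from the bottom.

G, Bb, Db, E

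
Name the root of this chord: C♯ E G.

The distinct letter names are C#, E, G. Arranged as a stack of thirds they read C#–E–G, so C# is the root (a C# diminished triad).

C#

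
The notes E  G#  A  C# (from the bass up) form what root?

Reordering E, G#, A, C# into stacked thirds gives A–C#–E–G#; the bottom of that stack, A, is the root.

A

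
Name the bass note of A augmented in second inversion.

In second inversion the fifth is lowest. For A augmented (A–C#–E#) that is E#.

E#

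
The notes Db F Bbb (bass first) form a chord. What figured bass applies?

The notes Db, F, Bbb stack in thirds as Bbb–Db–F — a Bbb augmented triad. The bass Db is the third, so this is first inversion: figured 6.

6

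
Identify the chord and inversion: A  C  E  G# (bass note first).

A minor-major seventh, root position

The distinct note names are A, C, E, G#. Stacked in thirds they read A–C–E–G#, which is a minor-major seventh chord on A.
A is the root of A minor-major seventh; root in the bass means root position (figured bass 7).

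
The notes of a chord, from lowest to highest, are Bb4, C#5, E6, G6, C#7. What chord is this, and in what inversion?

C# diminished seventh, third inversion

Reducing to letter names: Bb, C#, E, G. These stack in thirds as C#–E–G–Bb — a C# diminished seventh chord.
With the seventh (Bb) in the bass, the chord is in third inversion (figured bass 4/2).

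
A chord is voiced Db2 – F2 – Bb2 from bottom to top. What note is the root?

Db, F, Bb are the tones of a Bb minor triad (Bb–Db–F), making Bb the root.

Bb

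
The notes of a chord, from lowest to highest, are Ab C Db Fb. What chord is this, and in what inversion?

Reducing to letter names: Ab, C, Db, Fb. These stack in thirds as Db–Fb–Ab–C — a Db minor-major seventh chord.
Ab is the fifth of Db minor-major seventh; fifth in the bass means second inversion (figured bass 4/3).

Db minor-major seventh, second inversion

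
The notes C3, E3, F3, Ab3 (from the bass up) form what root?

F

C, E, F, Ab are the tones of an F minor-major seventh chord (F–Ab–C–E), making F the root.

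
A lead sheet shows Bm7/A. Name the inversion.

third inversion

Bm7/A means B minor seventh with A in the bass. A is the seventh of B minor seventh (B–D–F#–A), so this is third inversion.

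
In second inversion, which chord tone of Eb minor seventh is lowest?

The fifth of Eb minor seventh (Eb–Gb–Bb–Db) is Bb; that is the bass in second inversion.

Bb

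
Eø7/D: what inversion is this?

third inversion

Eø7/D means E half-diminished seventh with D in the bass. D is the seventh of E half-diminished seventh (E–G–Bb–D), so this is third inversion.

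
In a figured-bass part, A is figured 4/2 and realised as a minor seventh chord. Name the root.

B

The figures 4/2 mean the seventh of the chord is in the bass. If A is the seventh of a minor seventh chord, the root is B (chord tones B–D–F#–A).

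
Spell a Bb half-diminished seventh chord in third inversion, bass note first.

The chord tones are Bb–Db–Fb–Ab. With the seventh (Ab) lowest for third inversion: Ab, Bb, Db, Fb.

Ab, Bb, Db, Fb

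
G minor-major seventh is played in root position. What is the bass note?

The root of G minor-major seventh (G–Bb–D–F#) is G; that is the bass in root position.

G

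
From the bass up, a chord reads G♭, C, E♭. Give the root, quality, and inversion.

The pitch classes Gb, C, Eb arrange in thirds as C–Eb–Gb: a C diminished triad.
Gb is the fifth of C diminished; fifth in the bass means second inversion (figured bass 6/4).

C diminished, second inversion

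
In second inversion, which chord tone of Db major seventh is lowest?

Db major seventh is Db–F–Ab–C. Second inversion places the fifth in the bass: Ab.

Ab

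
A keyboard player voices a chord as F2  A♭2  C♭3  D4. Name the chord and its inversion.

The pitch classes F, Ab, Cb, D arrange in thirds as D–F–Ab–Cb: a D diminished seventh chord.
With the third (F) in the bass, the chord is in first inversion (figured bass 6/5).

D diminished seventh, first inversion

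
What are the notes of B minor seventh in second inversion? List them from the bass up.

F#, A, B, D

Spelling B minor seventh: B–D–F#–A. In second inversion the fifth is bass, giving F#, A, B, D from the bottom.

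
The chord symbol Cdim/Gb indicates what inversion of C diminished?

second inversion

Cdim/Gb means C diminished with Gb in the bass. Gb is the fifth of C diminished (C–Eb–Gb), so this is second inversion.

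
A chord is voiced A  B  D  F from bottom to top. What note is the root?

B

The distinct letter names are A, B, D, F. Arranged as a stack of thirds they read B–D–F–A, so B is the root (a B half-diminished seventh chord).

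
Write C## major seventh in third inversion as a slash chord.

Third inversion of C## major seventh has the seventh (B##) in the bass. As a slash chord: C##maj7/B##.

C##maj7/B##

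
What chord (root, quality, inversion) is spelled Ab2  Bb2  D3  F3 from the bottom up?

Bb dominant seventh, third inversion

Reducing to letter names: Ab, Bb, D, F. These stack in thirds as Bb–D–F–Ab — a Bb dominant seventh chord.
Ab is the seventh of Bb dominant seventh; seventh in the bass means third inversion (figured bass 4/2).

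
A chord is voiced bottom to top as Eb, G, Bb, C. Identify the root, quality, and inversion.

The distinct note names are Eb, G, Bb, C. Stacked in thirds they read C–Eb–G–Bb, which is a minor seventh chord on C.
Eb is the third of C minor seventh; third in the bass means first inversion (figured bass 6/5).

C minor seventh, first inversion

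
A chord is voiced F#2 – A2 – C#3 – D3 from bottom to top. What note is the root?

D

Reordering F#, A, C#, D into stacked thirds gives D–F#–A–C#; the bottom of that stack, D, is the root.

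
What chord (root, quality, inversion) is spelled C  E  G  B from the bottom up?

The pitch classes C, E, G, B arrange in thirds as C–E–G–B: a C major seventh chord.
The lowest note is C, the root of the chord, so this is root position (figured bass 7).

C major seventh, root position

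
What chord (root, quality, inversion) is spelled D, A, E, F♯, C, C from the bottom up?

The distinct note names are D, A, E, F#, C. Stacked in thirds they read D–F#–A–C–E, which is a dominant ninth chord on D.
The lowest note is D, the root of the chord, so this is root position.

D dominant ninth, root position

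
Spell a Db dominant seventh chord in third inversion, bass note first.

Cb, Db, F, Ab

Db dominant seventh is Db–F–Ab–Cb. Third inversion puts the seventh (Cb) in the bass, with the remaining tones above: Cb, Db, F, Ab.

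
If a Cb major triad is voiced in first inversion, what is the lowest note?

Cb major is Cb–Eb–Gb. First inversion places the third in the bass: Eb.

Eb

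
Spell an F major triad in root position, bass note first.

F, A, C

Spelling F major: F–A–C. In root position the root is bass, giving F, A, C from the bottom.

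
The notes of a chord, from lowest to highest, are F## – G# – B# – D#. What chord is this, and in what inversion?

Reducing to letter names: F##, G#, B#, D#. These stack in thirds as G#–B#–D#–F## — a G# major seventh chord.
With the seventh (F##) in the bass, the chord is in third inversion (figured bass 4/2).

G# major seventh, third inversion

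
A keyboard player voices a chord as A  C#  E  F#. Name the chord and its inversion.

The pitch classes A, C#, E, F# arrange in thirds as F#–A–C#–E: an F# minor seventh chord.
The lowest note is A, the third of the chord, so this is first inversion (figured bass 6/5).

F# minor seventh, first inversion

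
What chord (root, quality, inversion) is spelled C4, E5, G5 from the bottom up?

Reducing to letter names: C, E, G. These stack in thirds as C–E–G — a C major triad.
The lowest note is C, the root of the chord, so this is root position (figured bass 5/3).

C major, root position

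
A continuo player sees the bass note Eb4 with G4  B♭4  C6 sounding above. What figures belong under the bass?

The notes Eb, G, Bb, C stack in thirds as C–Eb–G–Bb — a C minor seventh chord. The bass Eb is the third, so this is first inversion: figured 6/5.

6/5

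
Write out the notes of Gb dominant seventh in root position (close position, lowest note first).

Gb, Bb, Db, Fb

The chord tones are Gb–Bb–Db–Fb. With the root (Gb) lowest for root position: Gb, Bb, Db, Fb.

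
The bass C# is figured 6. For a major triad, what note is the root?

The figures 6 mean the third of the chord is in the bass. If C# is the third of a major triad, the root is A (chord tones A–C#–E).

A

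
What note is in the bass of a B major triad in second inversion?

In second inversion the fifth is lowest. For B major (B–D#–F#) that is F#.

F#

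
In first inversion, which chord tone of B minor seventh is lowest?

D

The third of B minor seventh (B–D–F#–A) is D; that is the bass in first inversion.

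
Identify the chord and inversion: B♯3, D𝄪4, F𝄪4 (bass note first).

Reducing to letter names: B#, D##, F##. These stack in thirds as B#–D##–F## — a B# major triad.
The lowest note is B#, the root of the chord, so this is root position (figured bass 5/3).

B# major, root position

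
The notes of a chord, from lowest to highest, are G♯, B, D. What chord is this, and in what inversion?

G# diminished, root position

The distinct note names are G#, B, D. Stacked in thirds they read G#–B–D, which is a diminished triad on G#.
G# is the root of G# diminished; root in the bass means root position (figured bass 5/3).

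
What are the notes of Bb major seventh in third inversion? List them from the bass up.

A, Bb, D, F

Spelling Bb major seventh: Bb–D–F–A. In third inversion the seventh is bass, giving A, Bb, D, F from the bottom.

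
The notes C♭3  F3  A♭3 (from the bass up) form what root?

F

The distinct letter names are Cb, F, Ab. Arranged as a stack of thirds they read F–Ab–Cb, so F is the root (an F diminished triad).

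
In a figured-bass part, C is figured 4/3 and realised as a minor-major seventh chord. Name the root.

The figures 4/3 mean the fifth of the chord is in the bass. If C is the fifth of a minor-major seventh chord, the root is F (chord tones F–Ab–C–E).

F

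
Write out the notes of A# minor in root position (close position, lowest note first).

Spelling A# minor: A#–C#–E#. In root position the root is bass, giving A#, C#, E# from the bottom.

A#, C#, E#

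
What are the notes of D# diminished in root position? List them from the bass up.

D#, F#, A

The chord tones are D#–F#–A. With the root (D#) lowest for root position: D#, F#, A.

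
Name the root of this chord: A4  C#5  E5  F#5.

Reordering A, C#, E, F# into stacked thirds gives F#–A–C#–E; the bottom of that stack, F#, is the root.

F#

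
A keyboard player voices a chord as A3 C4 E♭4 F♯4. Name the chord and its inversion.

F# diminished seventh, first inversion

The distinct note names are A, C, Eb, F#. Stacked in thirds they read F#–A–C–Eb, which is a diminished seventh chord on F#.
With the third (A) in the bass, the chord is in first inversion (figured bass 6/5).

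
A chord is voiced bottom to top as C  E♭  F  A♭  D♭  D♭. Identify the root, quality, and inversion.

The pitch classes C, Eb, F, Ab, Db arrange in thirds as Db–F–Ab–C–Eb: a Db major ninth chord.
The lowest note is C, the seventh of the chord, so this is third inversion.

Db major ninth, third inversion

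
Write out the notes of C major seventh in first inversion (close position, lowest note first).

E, G, B, C

The chord tones are C–E–G–B. With the third (E) lowest for first inversion: E, G, B, C.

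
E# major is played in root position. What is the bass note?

E#

E# major is E#–G##–B#. Root position places the root in the bass: E#.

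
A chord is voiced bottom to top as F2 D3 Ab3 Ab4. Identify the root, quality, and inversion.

D diminished, first inversion

Reducing to letter names: F, D, Ab. These stack in thirds as D–F–Ab — a D diminished triad.
F is the third of D diminished; third in the bass means first inversion (figured bass 6).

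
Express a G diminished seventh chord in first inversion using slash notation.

First inversion of G diminished seventh has the third (Bb) in the bass. As a slash chord: Gdim7/Bb.

Gdim7/Bb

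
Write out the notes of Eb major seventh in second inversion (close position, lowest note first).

Bb, D, Eb, G

The chord tones are Eb–G–Bb–D. With the fifth (Bb) lowest for second inversion: Bb, D, Eb, G.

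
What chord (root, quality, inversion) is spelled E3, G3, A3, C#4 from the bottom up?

A dominant seventh, second inversion

Reducing to letter names: E, G, A, C#. These stack in thirds as A–C#–E–G — an A dominant seventh chord.
E is the fifth of A dominant seventh; fifth in the bass means second inversion (figured bass 4/3).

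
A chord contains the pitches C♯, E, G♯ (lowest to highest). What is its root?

The distinct letter names are C#, E, G#. Arranged as a stack of thirds they read C#–E–G#, so C# is the root (a C# minor triad).

C#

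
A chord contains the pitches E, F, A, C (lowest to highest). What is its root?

E, F, A, C are the tones of an F major seventh chord (F–A–C–E), making F the root.

F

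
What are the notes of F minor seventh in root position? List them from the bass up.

F, Ab, C, Eb

Spelling F minor seventh: F–Ab–C–Eb. In root position the root is bass, giving F, Ab, C, Eb from the bottom.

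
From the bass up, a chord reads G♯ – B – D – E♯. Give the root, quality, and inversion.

E# diminished seventh, first inversion

Reducing to letter names: G#, B, D, E#. These stack in thirds as E#–G#–B–D — an E# diminished seventh chord.
G# is the third of E# diminished seventh; third in the bass means first inversion (figured bass 6/5).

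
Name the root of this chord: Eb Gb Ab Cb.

Reordering Eb, Gb, Ab, Cb into stacked thirds gives Ab–Cb–Eb–Gb; the bottom of that stack, Ab, is the root.

Ab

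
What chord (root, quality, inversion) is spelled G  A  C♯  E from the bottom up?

A dominant seventh, third inversion

The distinct note names are G, A, C#, E. Stacked in thirds they read A–C#–E–G, which is a dominant seventh chord on A.
The lowest note is G, the seventh of the chord, so this is third inversion (figured bass 4/2).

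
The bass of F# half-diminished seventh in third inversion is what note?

In third inversion the seventh is lowest. For F# half-diminished seventh (F#–A–C–E) that is E.

E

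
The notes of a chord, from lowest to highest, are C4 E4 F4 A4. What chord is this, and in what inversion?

F major seventh, second inversion

The distinct note names are C, E, F, A. Stacked in thirds they read F–A–C–E, which is a major seventh chord on F.
C is the fifth of F major seventh; fifth in the bass means second inversion (figured bass 4/3).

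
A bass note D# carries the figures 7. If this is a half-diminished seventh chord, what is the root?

D#

The figures 7 mean the root of the chord is in the bass. If D# is the root of a half-diminished seventh chord, the root is D# (chord tones D#–F#–A–C#).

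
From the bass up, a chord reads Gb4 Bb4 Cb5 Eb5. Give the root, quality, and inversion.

Cb major seventh, second inversion

The distinct note names are Gb, Bb, Cb, Eb. Stacked in thirds they read Cb–Eb–Gb–Bb, which is a major seventh chord on Cb.
Gb is the fifth of Cb major seventh; fifth in the bass means second inversion (figured bass 4/3).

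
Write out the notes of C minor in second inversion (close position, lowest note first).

C minor is C–Eb–G. Second inversion puts the fifth (G) in the bass, with the remaining tones above: G, C, Eb.

G, C, Eb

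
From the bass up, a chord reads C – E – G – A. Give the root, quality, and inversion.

A minor seventh, first inversion

Reducing to letter names: C, E, G, A. These stack in thirds as A–C–E–G — an A minor seventh chord.
C is the third of A minor seventh; third in the bass means first inversion (figured bass 6/5).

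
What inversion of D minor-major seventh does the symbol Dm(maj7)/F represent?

first inversion

Dm(maj7)/F means D minor-major seventh with F in the bass. F is the third of D minor-major seventh (D–F–A–C#), so this is first inversion.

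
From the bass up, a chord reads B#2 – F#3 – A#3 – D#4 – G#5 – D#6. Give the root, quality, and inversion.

G# dominant ninth, first inversion

The distinct note names are B#, F#, A#, D#, G#. Stacked in thirds they read G#–B#–D#–F#–A#, which is a dominant ninth chord on G#.
With the third (B#) in the bass, the chord is in first inversion.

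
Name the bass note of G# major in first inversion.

B#

In first inversion the third is lowest. For G# major (G#–B#–D#) that is B#.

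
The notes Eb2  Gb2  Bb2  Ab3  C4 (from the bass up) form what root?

The distinct letter names are Eb, Gb, Bb, Ab, C. Arranged as a stack of thirds they read Ab–C–Eb–Gb–Bb, so Ab is the root (an Ab dominant ninth chord).

Ab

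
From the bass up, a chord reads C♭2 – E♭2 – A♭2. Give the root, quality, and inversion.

Ab minor, first inversion

The pitch classes Cb, Eb, Ab arrange in thirds as Ab–Cb–Eb: an Ab minor triad.
Cb is the third of Ab minor; third in the bass means first inversion (figured bass 6).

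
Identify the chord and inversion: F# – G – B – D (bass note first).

G major seventh, third inversion

The pitch classes F#, G, B, D arrange in thirds as G–B–D–F#: a G major seventh chord.
F# is the seventh of G major seventh; seventh in the bass means third inversion (figured bass 4/2).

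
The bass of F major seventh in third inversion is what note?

F major seventh is F–A–C–E. Third inversion places the seventh in the bass: E.

E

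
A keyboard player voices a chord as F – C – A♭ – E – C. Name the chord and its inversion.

The pitch classes F, C, Ab, E arrange in thirds as F–Ab–C–E: an F minor-major seventh chord.
F is the root of F minor-major seventh; root in the bass means root position (figured bass 7).

F minor-major seventh, root position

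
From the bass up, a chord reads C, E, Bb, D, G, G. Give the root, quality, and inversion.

C dominant ninth, root position

The pitch classes C, E, Bb, D, G arrange in thirds as C–E–G–Bb–D: a C dominant ninth chord.
With the root (C) in the bass, the chord is in root position.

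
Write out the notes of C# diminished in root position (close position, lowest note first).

The chord tones are C#–E–G. With the root (C#) lowest for root position: C#, E, G.

C#, E, G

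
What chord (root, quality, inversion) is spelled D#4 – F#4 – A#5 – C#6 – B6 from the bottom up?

The pitch classes D#, F#, A#, C#, B arrange in thirds as B–D#–F#–A#–C#: a B major ninth chord.
D# is the third of B major ninth; third in the bass means first inversion.

B major ninth, first inversion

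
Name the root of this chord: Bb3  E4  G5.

Bb, E, G are the tones of an E diminished triad (E–G–Bb), making E the root.

E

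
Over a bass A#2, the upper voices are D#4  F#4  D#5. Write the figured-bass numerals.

The notes A#, D#, F# stack in thirds as D#–F#–A# — a D# minor triad. The bass A# is the fifth, so this is second inversion: figured 6/4.

6/4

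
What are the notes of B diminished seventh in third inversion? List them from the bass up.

B diminished seventh is B–D–F–Ab. Third inversion puts the seventh (Ab) in the bass, with the remaining tones above: Ab, B, D, F.

Ab, B, D, F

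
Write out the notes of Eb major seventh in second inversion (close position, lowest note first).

Bb, D, Eb, G

The chord tones are Eb–G–Bb–D. With the fifth (Bb) lowest for second inversion: Bb, D, Eb, G.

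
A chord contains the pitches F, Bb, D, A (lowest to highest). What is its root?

Bb

The distinct letter names are F, Bb, D, A. Arranged as a stack of thirds they read Bb–D–F–A, so Bb is the root (a Bb major seventh chord).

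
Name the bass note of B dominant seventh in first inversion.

D#

In first inversion the third is lowest. For B dominant seventh (B–D#–F#–A) that is D#.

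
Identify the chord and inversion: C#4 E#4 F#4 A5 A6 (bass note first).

F# minor-major seventh, second inversion

The distinct note names are C#, E#, F#, A. Stacked in thirds they read F#–A–C#–E#, which is a minor-major seventh chord on F#.
C# is the fifth of F# minor-major seventh; fifth in the bass means second inversion (figured bass 4/3).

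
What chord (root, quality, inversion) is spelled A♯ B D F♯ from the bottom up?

Reducing to letter names: A#, B, D, F#. These stack in thirds as B–D–F#–A# — a B minor-major seventh chord.
The lowest note is A#, the seventh of the chord, so this is third inversion (figured bass 4/2).

B minor-major seventh, third inversion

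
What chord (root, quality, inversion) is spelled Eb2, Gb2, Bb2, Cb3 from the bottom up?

The pitch classes Eb, Gb, Bb, Cb arrange in thirds as Cb–Eb–Gb–Bb: a Cb major seventh chord.
With the third (Eb) in the bass, the chord is in first inversion (figured bass 6/5).

Cb major seventh, first inversion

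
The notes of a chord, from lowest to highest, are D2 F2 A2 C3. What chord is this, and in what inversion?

The pitch classes D, F, A, C arrange in thirds as D–F–A–C: a D minor seventh chord.
With the root (D) in the bass, the chord is in root position (figured bass 7).

D minor seventh, root position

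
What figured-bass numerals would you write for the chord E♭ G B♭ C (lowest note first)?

6/5

The notes Eb, G, Bb, C stack in thirds as C–Eb–G–Bb — a C minor seventh chord. The bass Eb is the third, so this is first inversion: figured 6/5.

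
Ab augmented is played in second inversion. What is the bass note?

E

In second inversion the fifth is lowest. For Ab augmented (Ab–C–E) that is E.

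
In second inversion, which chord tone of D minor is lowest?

In second inversion the fifth is lowest. For D minor (D–F–A) that is A.

A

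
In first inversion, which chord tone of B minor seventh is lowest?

The third of B minor seventh (B–D–F#–A) is D; that is the bass in first inversion.

D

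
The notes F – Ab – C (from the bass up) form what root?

F

The distinct letter names are F, Ab, C. Arranged as a stack of thirds they read F–Ab–C, so F is the root (an F minor triad).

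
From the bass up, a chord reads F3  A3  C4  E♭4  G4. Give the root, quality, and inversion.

Reducing to letter names: F, A, C, Eb, G. These stack in thirds as F–A–C–Eb–G — an F dominant ninth chord.
F is the root of F dominant ninth; root in the bass means root position.

F dominant ninth, root position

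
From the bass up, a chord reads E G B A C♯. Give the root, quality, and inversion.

The pitch classes E, G, B, A, C# arrange in thirds as A–C#–E–G–B: an A dominant ninth chord.
With the fifth (E) in the bass, the chord is in second inversion.

A dominant ninth, second inversion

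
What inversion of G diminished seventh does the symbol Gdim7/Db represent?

Gdim7/Db means G diminished seventh with Db in the bass. Db is the fifth of G diminished seventh (G–Bb–Db–Fb), so this is second inversion.

second inversion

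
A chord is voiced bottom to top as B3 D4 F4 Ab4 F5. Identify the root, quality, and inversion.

B diminished seventh, root position

Reducing to letter names: B, D, F, Ab. These stack in thirds as B–D–F–Ab — a B diminished seventh chord.
B is the root of B diminished seventh; root in the bass means root position (figured bass 7).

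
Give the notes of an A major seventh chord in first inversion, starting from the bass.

C#, E, G#, A

A major seventh is A–C#–E–G#. First inversion puts the third (C#) in the bass, with the remaining tones above: C#, E, G#, A.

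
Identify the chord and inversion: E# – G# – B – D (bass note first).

The distinct note names are E#, G#, B, D. Stacked in thirds they read E#–G#–B–D, which is a diminished seventh chord on E#.
The lowest note is E#, the root of the chord, so this is root position (figured bass 7).

E# diminished seventh, root position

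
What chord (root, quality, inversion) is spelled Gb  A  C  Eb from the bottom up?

A diminished seventh, third inversion

The distinct note names are Gb, A, C, Eb. Stacked in thirds they read A–C–Eb–Gb, which is a diminished seventh chord on A.
Gb is the seventh of A diminished seventh; seventh in the bass means third inversion (figured bass 4/2).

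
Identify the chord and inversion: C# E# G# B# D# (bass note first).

The distinct note names are C#, E#, G#, B#, D#. Stacked in thirds they read C#–E#–G#–B#–D#, which is a major ninth chord on C#.
With the root (C#) in the bass, the chord is in root position.

C# major ninth, root position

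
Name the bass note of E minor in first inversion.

The third of E minor (E–G–B) is G; that is the bass in first inversion.

G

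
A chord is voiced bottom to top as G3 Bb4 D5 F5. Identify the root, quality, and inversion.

G minor seventh, root position

The distinct note names are G, Bb, D, F. Stacked in thirds they read G–Bb–D–F, which is a minor seventh chord on G.
With the root (G) in the bass, the chord is in root position (figured bass 7).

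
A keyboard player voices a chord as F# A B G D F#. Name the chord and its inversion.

The pitch classes F#, A, B, G, D arrange in thirds as G–B–D–F#–A: a G major ninth chord.
The lowest note is F#, the seventh of the chord, so this is third inversion.

G major ninth, third inversion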